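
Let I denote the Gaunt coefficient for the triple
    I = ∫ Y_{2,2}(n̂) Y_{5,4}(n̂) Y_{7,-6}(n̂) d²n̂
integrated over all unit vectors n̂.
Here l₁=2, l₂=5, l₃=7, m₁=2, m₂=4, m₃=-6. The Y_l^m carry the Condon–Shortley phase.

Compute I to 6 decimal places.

Rules hold: Σm=0, L=14 even, 3≤7≤7.
N = 5·11·15 = 825
Δ = 0!·4!·10!/15! = 1/15015
Racah Σ t=0..0: t=0:+1/57600 = 1/57600
⇒ 3j(2 5 7; 0 0 0)² = 21/715, sgn -1
Racah Σ t=0..0: t=0:+1/8709120 = 1/8709120
⇒ 3j(2 5 7; 2 4 -6)² = 1/21, sgn -1
4πI² = N·(3j₀)²·(3jₘ)² = 15/13
I = +1·√(1.15385/4π) = 0.30301841

0.303018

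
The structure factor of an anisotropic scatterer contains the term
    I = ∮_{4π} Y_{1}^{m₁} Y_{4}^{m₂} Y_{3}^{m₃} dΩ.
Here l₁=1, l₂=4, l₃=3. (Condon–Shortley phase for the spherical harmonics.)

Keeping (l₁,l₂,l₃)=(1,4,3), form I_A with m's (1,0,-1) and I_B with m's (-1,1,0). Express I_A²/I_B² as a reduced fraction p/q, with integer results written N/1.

3/5

l's match ⇒ only the (l;m) 3-j factors differ between A and B.
A: triangle coeff Δ(1,4,3) = 1/252; Σ_t [0,0]: t=0:+1/96 = 1/96; (3j)²=1/42 [(1 4 3; 1 0 -1)], sign=+1
B: triangle coeff Δ(1,4,3) = 1/252; Σ_t [2,2]: t=2:+1/72 = 1/72; (3j)²=5/126 [(1 4 3; -1 1 0)], sign=-1
I_A²/I_B² = (1/42)/(5/126) = 3/5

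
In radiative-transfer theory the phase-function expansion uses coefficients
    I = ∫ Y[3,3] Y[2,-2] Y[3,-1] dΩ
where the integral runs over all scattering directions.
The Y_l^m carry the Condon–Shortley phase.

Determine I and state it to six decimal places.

0.132981

m-sum 0 ✓  L=8 even ✓  1≤3≤5 ✓
Π(2lᵢ+1) = 7×5×7 = 245
triangle coeff Δ(3,2,3) = 1/3780
Σ_t [0,2]: t=0:+1/24 t=1:−1/4 t=2:+1/24 = -1/6
(3j)²=4/105 [(3 2 3; 0 0 0)], sign=+1
Σ_t [0,0]: t=0:+1/96 = 1/96
(3j)²=1/42 [(3 2 3; 3 -2 -1)], sign=+1
⇒ 4πI² = 2/9
I = (+1)√(2/9/(4π)) = 0.13298076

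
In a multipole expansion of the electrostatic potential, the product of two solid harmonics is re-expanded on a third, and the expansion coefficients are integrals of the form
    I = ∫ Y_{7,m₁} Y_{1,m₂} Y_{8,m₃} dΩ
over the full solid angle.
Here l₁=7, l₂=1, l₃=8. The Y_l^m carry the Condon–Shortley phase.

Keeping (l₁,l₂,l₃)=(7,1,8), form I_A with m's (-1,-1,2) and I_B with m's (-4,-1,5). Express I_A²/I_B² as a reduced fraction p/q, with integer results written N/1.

Shared (l₁,l₂,l₃)=(7,1,8): N and (l;000)² cancel in I_A²/I_B².
A: Δ = 0!·14!·2!/17! = 1/2040; Racah Σ t=0..0: t=0:+1/58060800 = 1/58060800; ⇒ 3j(7 1 8; -1 -1 2)² = 3/136, sgn +1
B: Δ = 0!·14!·2!/17! = 1/2040; Racah Σ t=0..0: t=0:+1/479001600 = 1/479001600; ⇒ 3j(7 1 8; -4 -1 5)² = 13/340, sgn -1
I_A²/I_B² = (3/136)/(13/340) = 15/26

15/26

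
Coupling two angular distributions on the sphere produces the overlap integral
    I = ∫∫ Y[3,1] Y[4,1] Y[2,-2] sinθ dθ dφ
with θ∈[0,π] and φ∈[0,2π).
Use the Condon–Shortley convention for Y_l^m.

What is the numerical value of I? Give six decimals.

0.000000

L=9 odd ⇒ parity kills the (l;000) factor ⇒ I = 0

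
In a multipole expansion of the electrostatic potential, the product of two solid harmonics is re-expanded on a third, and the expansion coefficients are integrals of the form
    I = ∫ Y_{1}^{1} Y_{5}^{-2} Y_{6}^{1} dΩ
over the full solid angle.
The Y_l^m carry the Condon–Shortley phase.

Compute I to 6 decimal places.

-0.129207

Rules hold: Σm=0, L=12 even, 4≤6≤6.
N = 3·11·13 = 429
Δ = 0!·2!·10!/13! = 1/858
Racah Σ t=0..0: t=0:+1/14400 = 1/14400
⇒ 3j(1 5 6; 0 0 0)² = 6/143, sgn +1
Racah Σ t=0..0: t=0:+1/60480 = 1/60480
⇒ 3j(1 5 6; 1 -2 1)² = 5/429, sgn -1
4πI² = N·(3j₀)²·(3jₘ)² = 30/143
I = -1·√(0.20979/4π) = -0.12920749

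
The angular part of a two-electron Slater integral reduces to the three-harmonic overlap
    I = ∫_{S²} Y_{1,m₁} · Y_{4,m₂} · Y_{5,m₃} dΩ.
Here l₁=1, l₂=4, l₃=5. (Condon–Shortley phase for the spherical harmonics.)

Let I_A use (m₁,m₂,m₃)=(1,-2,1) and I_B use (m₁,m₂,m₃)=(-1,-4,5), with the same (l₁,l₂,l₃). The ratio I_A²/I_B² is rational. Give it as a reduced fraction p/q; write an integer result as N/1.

2/15

Same 1,4,5: normalisation and zero-m 3j drop out of the ratio.
A: Δ: 0! 2! 8! / 11! → 1/495; sum: t=0:+1/2880 = 1/2880; 3j²(1 4 5; 1 -2 1) = Δ·Π!·Σ² = 2/165  (sign +1)
B: Δ: 0! 2! 8! / 11! → 1/495; sum: t=0:+1/80640 = 1/80640; 3j²(1 4 5; -1 -4 5) = Δ·Π!·Σ² = 1/11  (sign +1)
I_A²/I_B² = (2/165)/(1/11) = 2/15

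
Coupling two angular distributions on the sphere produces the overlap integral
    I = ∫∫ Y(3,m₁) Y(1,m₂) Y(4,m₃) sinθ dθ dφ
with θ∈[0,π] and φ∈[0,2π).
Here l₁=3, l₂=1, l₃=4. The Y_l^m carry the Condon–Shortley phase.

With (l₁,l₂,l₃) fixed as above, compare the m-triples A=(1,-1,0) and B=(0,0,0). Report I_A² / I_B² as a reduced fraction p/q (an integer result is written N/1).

Same 3,1,4: normalisation and zero-m 3j drop out of the ratio.
A: Δ: 0! 6! 2! / 9! → 1/252; sum: t=0:+1/96 = 1/96; 3j²(3 1 4; 1 -1 0) = Δ·Π!·Σ² = 1/42  (sign +1)
B: Δ: 0! 6! 2! / 9! → 1/252; sum: t=0:+1/36 = 1/36; 3j²(3 1 4; 0 0 0) = Δ·Π!·Σ² = 4/63  (sign +1)
I_A²/I_B² = (1/42)/(4/63) = 3/8

3/8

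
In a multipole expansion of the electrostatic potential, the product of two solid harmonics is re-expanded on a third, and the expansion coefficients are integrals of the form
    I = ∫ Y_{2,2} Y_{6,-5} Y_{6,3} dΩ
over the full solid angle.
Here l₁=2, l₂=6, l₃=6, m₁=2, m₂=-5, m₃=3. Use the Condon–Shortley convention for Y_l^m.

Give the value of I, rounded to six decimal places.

Rules hold: Σm=0, L=14 even, 4≤6≤8.
N = 5·13·13 = 845
Δ = 2!·2!·10!/15! = 1/90090
Racah Σ t=0..2: t=0:+1/69120 t=1:−1/14400 t=2:+1/69120 = -7/172800
⇒ 3j(2 6 6; 0 0 0)² = 14/715, sgn -1
Racah Σ t=0..0: t=0:+1/1451520 = 1/1451520
⇒ 3j(2 6 6; 2 -5 3)² = 1/91, sgn -1
4πI² = N·(3j₀)²·(3jₘ)² = 2/11
I = +1·√(0.181818/4π) = 0.12028562

0.120286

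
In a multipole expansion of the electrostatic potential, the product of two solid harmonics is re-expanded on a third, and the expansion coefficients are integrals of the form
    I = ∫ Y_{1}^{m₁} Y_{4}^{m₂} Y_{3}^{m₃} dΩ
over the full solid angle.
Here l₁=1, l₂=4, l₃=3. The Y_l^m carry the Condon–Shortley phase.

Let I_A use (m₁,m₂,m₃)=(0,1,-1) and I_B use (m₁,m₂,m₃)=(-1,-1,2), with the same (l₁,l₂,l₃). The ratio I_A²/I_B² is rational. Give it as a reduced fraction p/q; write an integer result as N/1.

l's match ⇒ only the (l;m) 3-j factors differ between A and B.
A: triangle coeff Δ(1,4,3) = 1/252; Σ_t [1,1]: t=1:−1/48 = -1/48; (3j)²=5/84 [(1 4 3; 0 1 -1)], sign=-1
B: triangle coeff Δ(1,4,3) = 1/252; Σ_t [2,2]: t=2:+1/240 = 1/240; (3j)²=1/84 [(1 4 3; -1 -1 2)], sign=-1
I_A²/I_B² = (5/84)/(1/84) = 5/1

5/1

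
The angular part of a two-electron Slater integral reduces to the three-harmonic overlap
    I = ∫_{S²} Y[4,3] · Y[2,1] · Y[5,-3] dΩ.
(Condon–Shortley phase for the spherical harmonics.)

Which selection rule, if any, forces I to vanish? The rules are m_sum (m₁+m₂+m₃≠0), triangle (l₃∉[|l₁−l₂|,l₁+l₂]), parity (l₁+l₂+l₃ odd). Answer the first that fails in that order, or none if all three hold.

m_sum

Σmᵢ = 1  ✗
l₃∈[|l₁−l₂|,l₁+l₂]=[2,6], have l₃=5
Σlᵢ = 11 ⇒ odd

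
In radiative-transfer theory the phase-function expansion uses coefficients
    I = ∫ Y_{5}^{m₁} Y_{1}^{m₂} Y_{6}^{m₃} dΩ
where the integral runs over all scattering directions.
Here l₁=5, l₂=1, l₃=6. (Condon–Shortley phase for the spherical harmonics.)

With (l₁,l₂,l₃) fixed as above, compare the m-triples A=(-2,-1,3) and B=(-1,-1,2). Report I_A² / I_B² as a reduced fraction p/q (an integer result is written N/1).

9/7

Shared (l₁,l₂,l₃)=(5,1,6): N and (l;000)² cancel in I_A²/I_B².
A: Δ = 0!·10!·2!/13! = 1/858; Racah Σ t=0..0: t=0:+1/60480 = 1/60480; ⇒ 3j(5 1 6; -2 -1 3)² = 6/143, sgn -1
B: Δ = 0!·10!·2!/13! = 1/858; Racah Σ t=0..0: t=0:+1/34560 = 1/34560; ⇒ 3j(5 1 6; -1 -1 2)² = 14/429, sgn +1
I_A²/I_B² = (6/143)/(14/429) = 9/7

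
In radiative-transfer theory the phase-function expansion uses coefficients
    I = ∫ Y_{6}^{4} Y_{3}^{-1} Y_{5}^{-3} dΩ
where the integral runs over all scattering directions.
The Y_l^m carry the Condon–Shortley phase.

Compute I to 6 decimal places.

m-sum 0 ✓  L=14 even ✓  3≤5≤9 ✓
Π(2lᵢ+1) = 13×7×11 = 1001
triangle coeff Δ(6,3,5) = 1/675675
Σ_t [1,3]: t=1:−1/8640 t=2:+1/2304 t=3:−1/8640 = 7/34560
(3j)²=7/429 [(6 3 5; 0 0 0)], sign=-1
Σ_t [0,2]: t=0:+1/69120 t=1:−1/30240 t=2:+1/322560 = -1/64512
(3j)²=10/1001 [(6 3 5; 4 -1 -3)], sign=-1
⇒ 4πI² = 70/429
I = (+1)√(70/429/(4π)) = 0.11395029

0.113950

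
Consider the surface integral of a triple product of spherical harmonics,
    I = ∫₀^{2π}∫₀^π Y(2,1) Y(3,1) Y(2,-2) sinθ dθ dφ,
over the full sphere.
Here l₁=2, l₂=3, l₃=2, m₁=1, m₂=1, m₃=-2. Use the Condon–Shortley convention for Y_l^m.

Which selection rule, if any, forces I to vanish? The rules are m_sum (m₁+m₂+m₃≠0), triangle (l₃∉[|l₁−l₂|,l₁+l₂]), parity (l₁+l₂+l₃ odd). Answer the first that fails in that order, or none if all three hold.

m₁+m₂+m₃ = 1 + 1 − 2 = 0  ✓
triangle: |2−3|=1 ≤ l₃=2 ≤ 2+3=5  ✓
parity: l₁+l₂+l₃ = 7 is odd  ✗

parity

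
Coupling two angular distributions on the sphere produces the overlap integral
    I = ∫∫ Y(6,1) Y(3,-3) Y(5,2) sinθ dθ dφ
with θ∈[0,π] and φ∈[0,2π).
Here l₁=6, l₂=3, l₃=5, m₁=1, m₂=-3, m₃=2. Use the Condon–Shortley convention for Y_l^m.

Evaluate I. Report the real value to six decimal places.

0.145631

Checks pass: Σm=0; 14 even; l₃=5∈[3,9].
(2·6+1)(2·3+1)(2·5+1) = 1001
Δ: 4! 8! 2! / 15! → 1/675675
sum: t=1:−1/8640 t=2:+1/2304 t=3:−1/8640 = 7/34560
3j²(6 3 5; 0 0 0) = Δ·Π!·Σ² = 7/429  (sign -1)
sum: t=0:+1/34560 = 1/34560
3j²(6 3 5; 1 -3 2) = Δ·Π!·Σ² = 7/429  (sign -1)
combine: 4πI² = 1001·7/429·7/429 = 343/1287
take √, sign +1: I = 0.14563067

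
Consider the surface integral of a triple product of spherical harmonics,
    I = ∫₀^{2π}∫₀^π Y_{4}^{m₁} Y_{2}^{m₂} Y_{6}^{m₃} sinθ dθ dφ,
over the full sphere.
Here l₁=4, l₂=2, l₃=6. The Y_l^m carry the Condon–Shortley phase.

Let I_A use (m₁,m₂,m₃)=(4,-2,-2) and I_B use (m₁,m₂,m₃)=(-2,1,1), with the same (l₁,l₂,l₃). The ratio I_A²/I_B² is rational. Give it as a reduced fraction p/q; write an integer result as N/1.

Shared (l₁,l₂,l₃)=(4,2,6): N and (l;000)² cancel in I_A²/I_B².
A: Δ = 0!·8!·4!/13! = 1/6435; Racah Σ t=0..0: t=0:+1/967680 = 1/967680; ⇒ 3j(4 2 6; 4 -2 -2)² = 1/6435, sgn +1
B: Δ = 0!·8!·4!/13! = 1/6435; Racah Σ t=0..0: t=0:+1/8640 = 1/8640; ⇒ 3j(4 2 6; -2 1 1)² = 14/1287, sgn -1
I_A²/I_B² = (1/6435)/(14/1287) = 1/70

1/70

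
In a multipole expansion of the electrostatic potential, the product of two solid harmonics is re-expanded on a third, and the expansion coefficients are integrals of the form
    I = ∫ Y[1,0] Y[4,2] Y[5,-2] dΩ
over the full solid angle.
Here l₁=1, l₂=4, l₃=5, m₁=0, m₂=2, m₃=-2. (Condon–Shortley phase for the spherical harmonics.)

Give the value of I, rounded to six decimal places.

0.225034

Checks pass: Σm=0; 10 even; l₃=5∈[3,5].
(2·1+1)(2·4+1)(2·5+1) = 297
Δ: 0! 2! 8! / 11! → 1/495
sum: t=0:+1/576 = 1/576
3j²(1 4 5; 0 0 0) = Δ·Π!·Σ² = 5/99  (sign -1)
sum: t=0:+1/1440 = 1/1440
3j²(1 4 5; 0 2 -2) = Δ·Π!·Σ² = 7/165  (sign -1)
combine: 4πI² = 297·5/99·7/165 = 7/11
take √, sign +1: I = 0.22503380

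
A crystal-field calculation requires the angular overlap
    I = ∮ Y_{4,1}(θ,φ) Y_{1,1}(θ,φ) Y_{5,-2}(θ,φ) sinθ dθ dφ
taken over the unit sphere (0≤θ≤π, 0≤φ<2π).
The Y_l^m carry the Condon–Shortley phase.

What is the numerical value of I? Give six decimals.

Checks pass: Σm=0; 10 even; l₃=5∈[3,5].
(2·4+1)(2·1+1)(2·5+1) = 297
Δ: 0! 8! 2! / 11! → 1/495
sum: t=0:+1/576 = 1/576
3j²(4 1 5; 0 0 0) = Δ·Π!·Σ² = 5/99  (sign -1)
sum: t=0:+1/1440 = 1/1440
3j²(4 1 5; 1 1 -2) = Δ·Π!·Σ² = 7/165  (sign -1)
combine: 4πI² = 297·5/99·7/165 = 7/11
take √, sign +1: I = 0.22503380

0.225034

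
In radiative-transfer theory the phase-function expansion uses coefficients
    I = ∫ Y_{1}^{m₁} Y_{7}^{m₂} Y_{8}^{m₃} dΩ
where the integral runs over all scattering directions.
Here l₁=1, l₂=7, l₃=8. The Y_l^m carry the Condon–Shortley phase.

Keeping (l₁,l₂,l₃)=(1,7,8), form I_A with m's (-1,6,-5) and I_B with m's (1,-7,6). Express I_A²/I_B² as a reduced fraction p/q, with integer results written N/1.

Shared (l₁,l₂,l₃)=(1,7,8): N and (l;000)² cancel in I_A²/I_B².
A: Δ = 0!·2!·14!/17! = 1/2040; Racah Σ t=0..0: t=0:+1/12454041600 = 1/12454041600; ⇒ 3j(1 7 8; -1 6 -5)² = 1/680, sgn -1
B: Δ = 0!·2!·14!/17! = 1/2040; Racah Σ t=0..0: t=0:+1/174356582400 = 1/174356582400; ⇒ 3j(1 7 8; 1 -7 6)² = 1/2040, sgn +1
I_A²/I_B² = (1/680)/(1/2040) = 3/1

3/1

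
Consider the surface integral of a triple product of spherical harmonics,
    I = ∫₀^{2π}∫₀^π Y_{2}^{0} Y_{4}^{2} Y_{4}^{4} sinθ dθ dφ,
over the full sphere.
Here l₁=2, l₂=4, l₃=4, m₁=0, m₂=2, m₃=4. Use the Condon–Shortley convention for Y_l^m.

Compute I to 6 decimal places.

m-sum = 0 + 2 + 4 = 6 ≠ 0 ⇒ I = 0

0.000000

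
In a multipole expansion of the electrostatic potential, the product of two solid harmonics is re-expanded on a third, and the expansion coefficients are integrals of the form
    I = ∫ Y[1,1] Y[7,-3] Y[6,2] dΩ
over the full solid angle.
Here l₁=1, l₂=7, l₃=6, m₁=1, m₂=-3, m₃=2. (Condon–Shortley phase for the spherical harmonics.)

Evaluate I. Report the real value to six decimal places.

Rules hold: Σm=0, L=14 even, 6≤6≤8.
N = 3·15·13 = 585
Δ = 2!·0!·12!/15! = 1/1365
Racah Σ t=1..1: t=1:−1/518400 = -1/518400
⇒ 3j(1 7 6; 0 0 0)² = 7/195, sgn -1
Racah Σ t=0..0: t=0:+1/1935360 = 1/1935360
⇒ 3j(1 7 6; 1 -3 2)² = 3/91, sgn +1
4πI² = N·(3j₀)²·(3jₘ)² = 9/13
I = -1·√(0.692308/4π) = -0.23471705

-0.234717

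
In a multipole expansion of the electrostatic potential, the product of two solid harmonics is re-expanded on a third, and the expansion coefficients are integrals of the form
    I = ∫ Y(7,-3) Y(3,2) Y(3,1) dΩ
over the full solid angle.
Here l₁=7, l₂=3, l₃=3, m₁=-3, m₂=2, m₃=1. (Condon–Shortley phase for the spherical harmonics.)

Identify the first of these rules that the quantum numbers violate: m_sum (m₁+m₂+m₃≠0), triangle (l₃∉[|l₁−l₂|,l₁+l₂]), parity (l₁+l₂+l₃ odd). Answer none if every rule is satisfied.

m₁+m₂+m₃ = -3 + 2 + 1 = 0  ✓
triangle: |7−3|=4 ≤ l₃=3 ≤ 7+3=10  ✗
parity: l₁+l₂+l₃ = 13 is odd

triangle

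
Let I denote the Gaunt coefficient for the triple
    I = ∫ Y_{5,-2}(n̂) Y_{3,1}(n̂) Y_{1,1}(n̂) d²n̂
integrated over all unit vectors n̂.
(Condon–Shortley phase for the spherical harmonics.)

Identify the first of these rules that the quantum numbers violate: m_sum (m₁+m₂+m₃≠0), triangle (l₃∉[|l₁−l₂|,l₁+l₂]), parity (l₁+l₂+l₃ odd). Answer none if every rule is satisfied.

azimuthal sum: -2 + 1 + 1 = 0  ✓
2 ≤ 1 ≤ 8 (triangle on l)  ✗
L = 5 + 3 + 1 = 9 (odd)

triangle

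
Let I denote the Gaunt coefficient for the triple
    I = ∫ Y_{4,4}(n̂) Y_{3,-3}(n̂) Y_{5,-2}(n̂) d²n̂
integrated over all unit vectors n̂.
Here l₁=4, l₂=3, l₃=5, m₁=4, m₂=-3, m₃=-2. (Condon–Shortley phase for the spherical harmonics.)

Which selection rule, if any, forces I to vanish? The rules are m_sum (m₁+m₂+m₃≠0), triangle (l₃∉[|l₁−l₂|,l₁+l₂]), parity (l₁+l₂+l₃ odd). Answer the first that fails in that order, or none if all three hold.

m_sum

azimuthal sum: 4 − 3 − 2 = -1  ✗
1 ≤ 5 ≤ 7 (triangle on l)
L = 4 + 3 + 5 = 12 (even)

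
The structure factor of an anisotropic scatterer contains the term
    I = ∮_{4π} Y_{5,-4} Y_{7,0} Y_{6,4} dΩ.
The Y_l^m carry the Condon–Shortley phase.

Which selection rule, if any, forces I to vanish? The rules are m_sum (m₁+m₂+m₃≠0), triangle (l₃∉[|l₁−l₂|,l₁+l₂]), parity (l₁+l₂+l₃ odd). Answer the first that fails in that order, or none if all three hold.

none

Σmᵢ = 0  ✓
l₃∈[|l₁−l₂|,l₁+l₂]=[2,12], have l₃=6  ✓
Σlᵢ = 18 ⇒ even  ✓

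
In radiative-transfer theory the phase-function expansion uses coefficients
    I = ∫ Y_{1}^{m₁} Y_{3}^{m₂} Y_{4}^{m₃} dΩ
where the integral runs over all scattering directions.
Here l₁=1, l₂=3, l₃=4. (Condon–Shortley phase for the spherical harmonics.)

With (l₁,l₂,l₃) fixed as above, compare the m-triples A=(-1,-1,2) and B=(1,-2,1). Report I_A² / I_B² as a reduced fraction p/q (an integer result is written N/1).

5/1

l's match ⇒ only the (l;m) 3-j factors differ between A and B.
A: triangle coeff Δ(1,3,4) = 1/252; Σ_t [0,0]: t=0:+1/96 = 1/96; (3j)²=5/84 [(1 3 4; -1 -1 2)], sign=+1
B: triangle coeff Δ(1,3,4) = 1/252; Σ_t [0,0]: t=0:+1/240 = 1/240; (3j)²=1/84 [(1 3 4; 1 -2 1)], sign=-1
I_A²/I_B² = (5/84)/(1/84) = 5/1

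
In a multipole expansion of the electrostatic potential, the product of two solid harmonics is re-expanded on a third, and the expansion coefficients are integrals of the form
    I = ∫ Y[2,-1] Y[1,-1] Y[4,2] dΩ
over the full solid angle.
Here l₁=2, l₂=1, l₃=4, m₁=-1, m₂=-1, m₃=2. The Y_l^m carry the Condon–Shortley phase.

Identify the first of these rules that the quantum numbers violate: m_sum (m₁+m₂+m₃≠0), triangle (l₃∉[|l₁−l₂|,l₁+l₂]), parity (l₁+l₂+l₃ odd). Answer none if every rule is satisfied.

azimuthal sum: -1 − 1 + 2 = 0  ✓
1 ≤ 4 ≤ 3 (triangle on l)  ✗
L = 2 + 1 + 4 = 7 (odd)

triangle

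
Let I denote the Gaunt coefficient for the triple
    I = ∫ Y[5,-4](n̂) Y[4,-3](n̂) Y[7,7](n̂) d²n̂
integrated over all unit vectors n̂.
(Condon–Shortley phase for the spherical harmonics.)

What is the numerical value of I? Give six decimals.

m-sum 0 ✓  L=16 even ✓  1≤7≤9 ✓
Π(2lᵢ+1) = 11×9×15 = 1485
triangle coeff Δ(5,4,7) = 1/6126120
Σ_t [0,2]: t=0:+1/69120 t=1:−1/20736 t=2:+1/69120 = -1/51840
(3j)²=280/21879 [(5 4 7; 0 0 0)], sign=+1
Σ_t [1,1]: t=1:−1/29030400 = -1/29030400
(3j)²=21/680 [(5 4 7; -4 -3 7)], sign=-1
⇒ 4πI² = 2205/3757
I = (-1)√(2205/3757/(4π)) = -0.21611194

-0.216112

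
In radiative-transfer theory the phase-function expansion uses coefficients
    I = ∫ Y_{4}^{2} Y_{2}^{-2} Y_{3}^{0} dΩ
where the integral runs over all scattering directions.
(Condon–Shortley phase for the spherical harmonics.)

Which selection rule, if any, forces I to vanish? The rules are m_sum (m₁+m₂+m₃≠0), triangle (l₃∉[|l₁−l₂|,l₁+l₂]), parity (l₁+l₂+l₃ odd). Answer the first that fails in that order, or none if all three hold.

parity

azimuthal sum: 2 − 2 + 0 = 0  ✓
2 ≤ 3 ≤ 6 (triangle on l)  ✓
L = 4 + 2 + 3 = 9 (odd)  ✗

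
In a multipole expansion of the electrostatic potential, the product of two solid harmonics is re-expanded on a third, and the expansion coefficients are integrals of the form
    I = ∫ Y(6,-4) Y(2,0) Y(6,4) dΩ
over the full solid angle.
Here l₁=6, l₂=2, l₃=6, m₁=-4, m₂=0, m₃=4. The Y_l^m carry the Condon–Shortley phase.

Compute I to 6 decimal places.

m-sum 0 ✓  L=14 even ✓  4≤6≤8 ✓
Π(2lᵢ+1) = 13×5×13 = 845
triangle coeff Δ(6,2,6) = 1/90090
Σ_t [0,2]: t=0:+1/69120 t=1:−1/14400 t=2:+1/69120 = -7/172800
(3j)²=14/715 [(6 2 6; 0 0 0)], sign=-1
Σ_t [0,2]: t=0:+1/14515200 t=1:−1/362880 t=2:+1/322560 = 1/2419200
(3j)²=2/5005 [(6 2 6; -4 0 4)], sign=+1
⇒ 4πI² = 4/605
I = (-1)√(4/605/(4π)) = -0.02293757

-0.022938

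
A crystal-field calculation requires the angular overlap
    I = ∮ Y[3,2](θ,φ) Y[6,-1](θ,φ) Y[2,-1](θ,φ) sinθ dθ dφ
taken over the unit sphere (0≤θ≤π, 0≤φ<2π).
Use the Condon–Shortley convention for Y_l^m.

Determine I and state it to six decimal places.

triangle: need 3≤l₃≤9, have 2; I=0

0.000000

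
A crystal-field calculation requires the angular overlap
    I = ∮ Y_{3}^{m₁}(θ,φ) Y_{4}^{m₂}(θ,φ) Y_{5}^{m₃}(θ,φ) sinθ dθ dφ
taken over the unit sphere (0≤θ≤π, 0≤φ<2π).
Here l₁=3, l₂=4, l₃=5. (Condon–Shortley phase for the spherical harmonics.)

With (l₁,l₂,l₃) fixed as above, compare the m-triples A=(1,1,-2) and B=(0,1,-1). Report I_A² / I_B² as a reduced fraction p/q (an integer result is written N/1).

1792/1083

l's match ⇒ only the (l;m) 3-j factors differ between A and B.
A: triangle coeff Δ(3,4,5) = 1/180180; Σ_t [0,2]: t=0:+1/960 t=1:−1/288 t=2:+1/1728 = -1/540; (3j)²=128/6435 [(3 4 5; 1 1 -2)], sign=+1
B: triangle coeff Δ(3,4,5) = 1/180180; Σ_t [0,2]: t=0:+1/1440 t=1:−1/192 t=2:+1/432 = -19/8640; (3j)²=361/30030 [(3 4 5; 0 1 -1)], sign=-1
I_A²/I_B² = (128/6435)/(361/30030) = 1792/1083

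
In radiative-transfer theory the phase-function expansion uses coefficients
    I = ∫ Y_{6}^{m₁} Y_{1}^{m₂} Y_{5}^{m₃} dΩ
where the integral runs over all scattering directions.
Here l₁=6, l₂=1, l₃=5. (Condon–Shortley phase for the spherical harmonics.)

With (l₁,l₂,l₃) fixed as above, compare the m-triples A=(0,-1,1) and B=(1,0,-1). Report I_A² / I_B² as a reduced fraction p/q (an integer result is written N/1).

3/7

Same 6,1,5: normalisation and zero-m 3j drop out of the ratio.
A: Δ: 2! 10! 0! / 13! → 1/858; sum: t=0:+1/34560 = 1/34560; 3j²(6 1 5; 0 -1 1) = Δ·Π!·Σ² = 5/286  (sign +1)
B: Δ: 2! 10! 0! / 13! → 1/858; sum: t=1:−1/17280 = -1/17280; 3j²(6 1 5; 1 0 -1) = Δ·Π!·Σ² = 35/858  (sign -1)
I_A²/I_B² = (5/286)/(35/858) = 3/7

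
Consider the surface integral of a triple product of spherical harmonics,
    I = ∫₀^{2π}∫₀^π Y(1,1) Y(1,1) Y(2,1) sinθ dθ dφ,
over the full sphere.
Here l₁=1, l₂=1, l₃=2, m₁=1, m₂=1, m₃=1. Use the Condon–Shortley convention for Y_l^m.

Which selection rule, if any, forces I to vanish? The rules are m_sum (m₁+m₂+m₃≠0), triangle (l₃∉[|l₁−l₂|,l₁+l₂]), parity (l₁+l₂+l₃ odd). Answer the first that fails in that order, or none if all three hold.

m_sum

azimuthal sum: 1 + 1 + 1 = 3  ✗
0 ≤ 2 ≤ 2 (triangle on l)
L = 1 + 1 + 2 = 4 (even)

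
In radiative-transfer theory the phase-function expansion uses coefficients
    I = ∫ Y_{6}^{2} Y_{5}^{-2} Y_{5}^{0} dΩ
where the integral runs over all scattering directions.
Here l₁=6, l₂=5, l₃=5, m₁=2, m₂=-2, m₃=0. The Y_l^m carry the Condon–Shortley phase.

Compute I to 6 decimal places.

m-sum 0 ✓  L=16 even ✓  1≤5≤11 ✓
Π(2lᵢ+1) = 13×11×11 = 1573
triangle coeff Δ(6,5,5) = 1/28588560
Σ_t [1,5]: t=1:−1/345600 t=2:+1/13824 t=3:−1/5184 t=4:+1/13824 t=5:−1/345600 = -7/129600
(3j)²=80/7293 [(6 5 5; 0 0 0)], sign=+1
Σ_t [0,3]: t=0:+1/207360 t=1:−1/17280 t=2:+1/13824 t=3:−1/103680 = 1/103680
(3j)²=10/7293 [(6 5 5; 2 -2 0)], sign=-1
⇒ 4πI² = 800/33813
I = (-1)√(800/33813/(4π)) = -0.04339086

-0.043391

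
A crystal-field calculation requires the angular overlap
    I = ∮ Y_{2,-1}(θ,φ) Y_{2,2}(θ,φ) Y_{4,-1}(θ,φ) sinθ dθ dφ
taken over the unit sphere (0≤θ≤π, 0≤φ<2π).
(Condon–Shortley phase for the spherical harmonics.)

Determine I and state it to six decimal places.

-0.090112

Checks pass: Σm=0; 8 even; l₃=4∈[0,4].
(2·2+1)(2·2+1)(2·4+1) = 225
Δ: 0! 4! 4! / 9! → 1/630
sum: t=0:+1/16 = 1/16
3j²(2 2 4; 0 0 0) = Δ·Π!·Σ² = 2/35  (sign +1)
sum: t=0:+1/144 = 1/144
3j²(2 2 4; -1 2 -1) = Δ·Π!·Σ² = 1/126  (sign -1)
combine: 4πI² = 225·2/35·1/126 = 5/49
take √, sign -1: I = -0.09011188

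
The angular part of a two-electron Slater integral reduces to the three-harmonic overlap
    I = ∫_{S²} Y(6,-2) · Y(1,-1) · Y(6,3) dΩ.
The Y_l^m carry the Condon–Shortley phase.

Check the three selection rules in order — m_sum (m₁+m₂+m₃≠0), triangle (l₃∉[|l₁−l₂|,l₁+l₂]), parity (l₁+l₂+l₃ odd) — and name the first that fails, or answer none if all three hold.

parity

azimuthal sum: -2 − 1 + 3 = 0  ✓
5 ≤ 6 ≤ 7 (triangle on l)  ✓
L = 6 + 1 + 6 = 13 (odd)  ✗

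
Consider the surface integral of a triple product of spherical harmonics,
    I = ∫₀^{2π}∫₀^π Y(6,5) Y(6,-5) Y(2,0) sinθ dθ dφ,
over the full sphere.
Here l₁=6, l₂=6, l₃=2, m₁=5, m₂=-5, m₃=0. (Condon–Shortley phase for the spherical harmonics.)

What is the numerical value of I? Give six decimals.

Rules hold: Σm=0, L=14 even, 0≤2≤12.
N = 13·13·5 = 845
Δ = 10!·2!·2!/15! = 1/90090
Racah Σ t=4..6: t=4:+1/69120 t=5:−1/14400 t=6:+1/69120 = -7/172800
⇒ 3j(6 6 2; 0 0 0)² = 14/715, sgn -1
Racah Σ t=0..1: t=0:+1/3628800 t=1:−1/1451520 = -1/2419200
⇒ 3j(6 6 2; 5 -5 0)² = 11/910, sgn -1
4πI² = N·(3j₀)²·(3jₘ)² = 1/5
I = +1·√(0.2/4π) = 0.12615663

0.126157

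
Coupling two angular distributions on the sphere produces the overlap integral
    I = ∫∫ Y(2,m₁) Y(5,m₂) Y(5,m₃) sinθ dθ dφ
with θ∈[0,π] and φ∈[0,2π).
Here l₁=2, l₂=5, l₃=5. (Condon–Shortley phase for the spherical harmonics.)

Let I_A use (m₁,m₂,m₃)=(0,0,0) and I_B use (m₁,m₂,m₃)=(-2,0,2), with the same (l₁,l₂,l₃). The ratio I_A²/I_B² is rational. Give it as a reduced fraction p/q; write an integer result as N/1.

Same 2,5,5: normalisation and zero-m 3j drop out of the ratio.
A: Δ: 2! 2! 8! / 13! → 1/38610; sum: t=0:+1/2880 t=1:−1/576 t=2:+1/2880 = -1/960; 3j²(2 5 5; 0 0 0) = Δ·Π!·Σ² = 10/429  (sign +1)
B: Δ: 2! 2! 8! / 13! → 1/38610; sum: t=2:+1/2880 = 1/2880; 3j²(2 5 5; -2 0 2) = Δ·Π!·Σ² = 14/429  (sign -1)
I_A²/I_B² = (10/429)/(14/429) = 5/7

5/7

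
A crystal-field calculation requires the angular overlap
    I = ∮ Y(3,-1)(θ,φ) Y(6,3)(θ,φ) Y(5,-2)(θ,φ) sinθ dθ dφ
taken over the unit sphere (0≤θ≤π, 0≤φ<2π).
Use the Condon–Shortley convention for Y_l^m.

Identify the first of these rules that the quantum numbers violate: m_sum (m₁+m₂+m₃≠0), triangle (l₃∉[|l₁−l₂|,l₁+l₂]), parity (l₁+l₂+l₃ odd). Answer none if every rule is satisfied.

none

Σmᵢ = 0  ✓
l₃∈[|l₁−l₂|,l₁+l₂]=[3,9], have l₃=5  ✓
Σlᵢ = 14 ⇒ even  ✓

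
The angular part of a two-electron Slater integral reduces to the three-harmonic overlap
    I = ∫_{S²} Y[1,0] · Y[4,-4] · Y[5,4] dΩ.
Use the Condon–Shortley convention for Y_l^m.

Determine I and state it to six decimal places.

Rules hold: Σm=0, L=10 even, 3≤5≤5.
N = 3·9·11 = 297
Δ = 0!·2!·8!/11! = 1/495
Racah Σ t=0..0: t=0:+1/576 = 1/576
⇒ 3j(1 4 5; 0 0 0)² = 5/99, sgn -1
Racah Σ t=0..0: t=0:+1/40320 = 1/40320
⇒ 3j(1 4 5; 0 -4 4)² = 1/55, sgn -1
4πI² = N·(3j₀)²·(3jₘ)² = 3/11
I = +1·√(0.272727/4π) = 0.14731920

0.147319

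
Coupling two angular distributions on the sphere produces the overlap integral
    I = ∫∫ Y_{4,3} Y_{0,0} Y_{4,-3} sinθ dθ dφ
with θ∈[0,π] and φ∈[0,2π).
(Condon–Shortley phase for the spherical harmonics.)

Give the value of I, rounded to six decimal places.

m-sum 0 ✓  L=8 even ✓  4≤4≤4 ✓
Π(2lᵢ+1) = 9×1×9 = 81
triangle coeff Δ(4,0,4) = 1/9
Σ_t [0,0]: t=0:+1/576 = 1/576
(3j)²=1/9 [(4 0 4; 0 0 0)], sign=+1
Σ_t [0,0]: t=0:+1/5040 = 1/5040
(3j)²=1/9 [(4 0 4; 3 0 -3)], sign=-1
⇒ 4πI² = 1/1
I = (-1)√(1/1/(4π)) = -0.28209479

-0.282095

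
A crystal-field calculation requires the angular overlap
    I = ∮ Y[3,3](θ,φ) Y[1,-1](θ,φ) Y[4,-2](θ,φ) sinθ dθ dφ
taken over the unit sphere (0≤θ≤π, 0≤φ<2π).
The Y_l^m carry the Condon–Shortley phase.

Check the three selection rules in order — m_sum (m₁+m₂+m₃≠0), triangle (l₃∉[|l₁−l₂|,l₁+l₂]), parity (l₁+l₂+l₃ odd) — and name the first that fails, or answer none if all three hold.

none

m₁+m₂+m₃ = 3 − 1 − 2 = 0  ✓
triangle: |3−1|=2 ≤ l₃=4 ≤ 3+1=4  ✓
parity: l₁+l₂+l₃ = 8 is even  ✓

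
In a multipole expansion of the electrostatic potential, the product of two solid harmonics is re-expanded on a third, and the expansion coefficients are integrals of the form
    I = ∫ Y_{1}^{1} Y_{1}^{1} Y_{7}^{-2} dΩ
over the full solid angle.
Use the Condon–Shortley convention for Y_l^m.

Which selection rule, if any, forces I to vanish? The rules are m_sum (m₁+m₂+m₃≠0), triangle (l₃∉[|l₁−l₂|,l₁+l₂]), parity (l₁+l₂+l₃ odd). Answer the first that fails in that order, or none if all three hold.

triangle

m₁+m₂+m₃ = 1 + 1 − 2 = 0  ✓
triangle: |1−1|=0 ≤ l₃=7 ≤ 1+1=2  ✗
parity: l₁+l₂+l₃ = 9 is odd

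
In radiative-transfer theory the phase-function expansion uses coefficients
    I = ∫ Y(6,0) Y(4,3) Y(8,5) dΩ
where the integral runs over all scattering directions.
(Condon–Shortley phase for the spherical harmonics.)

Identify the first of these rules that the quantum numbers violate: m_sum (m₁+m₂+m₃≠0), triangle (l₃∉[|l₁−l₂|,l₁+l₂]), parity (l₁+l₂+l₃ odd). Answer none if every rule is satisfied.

m_sum

azimuthal sum: 0 + 3 + 5 = 8  ✗
2 ≤ 8 ≤ 10 (triangle on l)
L = 6 + 4 + 8 = 18 (even)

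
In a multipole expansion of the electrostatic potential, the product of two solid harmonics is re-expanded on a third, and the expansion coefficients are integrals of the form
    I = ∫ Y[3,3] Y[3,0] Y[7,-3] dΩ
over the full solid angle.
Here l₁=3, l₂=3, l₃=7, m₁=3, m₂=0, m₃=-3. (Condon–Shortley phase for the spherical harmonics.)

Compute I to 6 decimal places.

l₃=7 ∉ [0,6] — triangle fails ⇒ I = 0

0.000000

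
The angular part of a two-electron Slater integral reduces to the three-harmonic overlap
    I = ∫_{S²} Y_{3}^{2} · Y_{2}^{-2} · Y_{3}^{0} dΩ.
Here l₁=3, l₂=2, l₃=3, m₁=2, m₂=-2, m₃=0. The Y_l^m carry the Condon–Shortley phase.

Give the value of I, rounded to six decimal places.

Rules hold: Σm=0, L=8 even, 1≤3≤5.
N = 7·5·7 = 245
Δ = 2!·4!·2!/9! = 1/3780
Racah Σ t=0..2: t=0:+1/24 t=1:−1/4 t=2:+1/24 = -1/6
⇒ 3j(3 2 3; 0 0 0)² = 4/105, sgn +1
Racah Σ t=0..0: t=0:+1/24 = 1/24
⇒ 3j(3 2 3; 2 -2 0)² = 1/21, sgn -1
4πI² = N·(3j₀)²·(3jₘ)² = 4/9
I = -1·√(0.444444/4π) = -0.18806319

-0.188063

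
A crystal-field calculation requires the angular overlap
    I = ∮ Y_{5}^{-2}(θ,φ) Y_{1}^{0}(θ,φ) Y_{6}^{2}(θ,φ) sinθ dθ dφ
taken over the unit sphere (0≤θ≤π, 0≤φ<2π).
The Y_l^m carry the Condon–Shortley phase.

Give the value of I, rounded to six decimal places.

Rules hold: Σm=0, L=12 even, 4≤6≤6.
N = 11·3·13 = 429
Δ = 0!·10!·2!/13! = 1/858
Racah Σ t=0..0: t=0:+1/14400 = 1/14400
⇒ 3j(5 1 6; 0 0 0)² = 6/143, sgn +1
Racah Σ t=0..0: t=0:+1/30240 = 1/30240
⇒ 3j(5 1 6; -2 0 2)² = 16/429, sgn +1
4πI² = N·(3j₀)²·(3jₘ)² = 96/143
I = +1·√(0.671329/4π) = 0.23113338

0.231133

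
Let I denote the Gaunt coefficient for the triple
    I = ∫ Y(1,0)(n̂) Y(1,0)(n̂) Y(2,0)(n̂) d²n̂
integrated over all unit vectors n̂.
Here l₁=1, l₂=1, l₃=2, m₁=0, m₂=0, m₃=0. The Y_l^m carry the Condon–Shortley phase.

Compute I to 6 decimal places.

m-sum 0 ✓  L=4 even ✓  0≤2≤2 ✓
Π(2lᵢ+1) = 3×3×5 = 45
triangle coeff Δ(1,1,2) = 1/30
Σ_t [0,0]: t=0:+1/1 = 1/1
(3j)²=2/15 [(1 1 2; 0 0 0)], sign=+1
(m-triple is (0,0,0) — same symbol as above.)
⇒ 4πI² = 4/5
I = (+1)√(4/5/(4π)) = 0.25231325

0.252313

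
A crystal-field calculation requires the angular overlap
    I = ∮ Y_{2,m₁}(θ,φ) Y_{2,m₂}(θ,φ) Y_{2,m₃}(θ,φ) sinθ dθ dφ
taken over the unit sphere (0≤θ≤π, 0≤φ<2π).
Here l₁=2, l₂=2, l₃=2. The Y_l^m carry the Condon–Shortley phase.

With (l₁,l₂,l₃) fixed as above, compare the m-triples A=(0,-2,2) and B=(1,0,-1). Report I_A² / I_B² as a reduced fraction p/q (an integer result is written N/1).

4/1

Shared (l₁,l₂,l₃)=(2,2,2): N and (l;000)² cancel in I_A²/I_B².
A: Δ = 2!·2!·2!/7! = 1/630; Racah Σ t=0..0: t=0:+1/8 = 1/8; ⇒ 3j(2 2 2; 0 -2 2)² = 2/35, sgn +1
B: Δ = 2!·2!·2!/7! = 1/630; Racah Σ t=0..1: t=0:+1/4 t=1:−1/2 = -1/4; ⇒ 3j(2 2 2; 1 0 -1)² = 1/70, sgn +1
I_A²/I_B² = (2/35)/(1/70) = 4/1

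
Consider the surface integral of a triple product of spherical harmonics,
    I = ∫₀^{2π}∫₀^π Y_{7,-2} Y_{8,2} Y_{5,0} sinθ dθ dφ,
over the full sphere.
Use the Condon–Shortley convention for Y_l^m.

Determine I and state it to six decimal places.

m-sum 0 ✓  L=20 even ✓  1≤5≤15 ✓
Π(2lᵢ+1) = 15×17×11 = 2805
triangle coeff Δ(7,8,5) = 1/814773960
Σ_t [3,7]: t=3:−1/87091200 t=4:+1/4976640 t=5:−1/2073600 t=6:+1/4976640 t=7:−1/87091200 = -1/9676800
(3j)²=360/46189 [(7 8 5; 0 0 0)], sign=+1
Σ_t [5,9]: t=5:−1/41472000 t=6:+1/4976640 t=7:−1/4354560 t=8:+1/23224320 t=9:−1/1045094400 = -1/93312000
(3j)²=32/138567 [(7 8 5; -2 2 0)], sign=+1
⇒ 4πI² = 57600/11408683
I = (+1)√(57600/11408683/(4π)) = 0.02004419

0.020044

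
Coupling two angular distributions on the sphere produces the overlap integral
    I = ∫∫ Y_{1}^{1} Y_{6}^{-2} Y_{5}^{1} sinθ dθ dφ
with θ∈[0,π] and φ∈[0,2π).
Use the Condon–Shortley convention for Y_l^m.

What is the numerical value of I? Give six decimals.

0.216205

Checks pass: Σm=0; 12 even; l₃=5∈[5,7].
(2·1+1)(2·6+1)(2·5+1) = 429
Δ: 2! 0! 10! / 13! → 1/858
sum: t=1:−1/14400 = -1/14400
3j²(1 6 5; 0 0 0) = Δ·Π!·Σ² = 6/143  (sign +1)
sum: t=0:+1/34560 = 1/34560
3j²(1 6 5; 1 -2 1) = Δ·Π!·Σ² = 14/429  (sign +1)
combine: 4πI² = 429·6/143·14/429 = 84/143
take √, sign +1: I = 0.21620548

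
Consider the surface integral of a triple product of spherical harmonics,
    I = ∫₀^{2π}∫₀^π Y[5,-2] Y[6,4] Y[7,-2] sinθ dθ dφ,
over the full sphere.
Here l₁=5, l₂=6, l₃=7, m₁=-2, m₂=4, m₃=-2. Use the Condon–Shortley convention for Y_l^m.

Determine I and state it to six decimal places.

0.048529

m-sum 0 ✓  L=18 even ✓  1≤7≤11 ✓
Π(2lᵢ+1) = 11×13×15 = 2145
triangle coeff Δ(5,6,7) = 1/174594420
Σ_t [0,4]: t=0:+1/4147200 t=1:−1/207360 t=2:+1/82944 t=3:−1/207360 t=4:+1/4147200 = 1/345600
(3j)²=420/46189 [(5 6 7; 0 0 0)], sign=-1
Σ_t [2,4]: t=2:+1/19353600 t=3:−1/1451520 t=4:+1/1244160 = 29/174182400
(3j)²=841/554268 [(5 6 7; -2 4 -2)], sign=-1
⇒ 4πI² = 441525/14919047
I = (+1)√(441525/14919047/(4π)) = 0.04852909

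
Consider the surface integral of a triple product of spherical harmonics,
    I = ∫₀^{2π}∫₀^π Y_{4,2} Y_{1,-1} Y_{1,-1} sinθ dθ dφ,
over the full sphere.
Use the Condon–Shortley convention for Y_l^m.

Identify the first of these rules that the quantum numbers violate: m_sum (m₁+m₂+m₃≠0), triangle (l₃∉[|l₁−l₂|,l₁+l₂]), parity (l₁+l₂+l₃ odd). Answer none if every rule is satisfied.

triangle

Σmᵢ = 0  ✓
l₃∈[|l₁−l₂|,l₁+l₂]=[3,5], have l₃=1  ✗
Σlᵢ = 6 ⇒ even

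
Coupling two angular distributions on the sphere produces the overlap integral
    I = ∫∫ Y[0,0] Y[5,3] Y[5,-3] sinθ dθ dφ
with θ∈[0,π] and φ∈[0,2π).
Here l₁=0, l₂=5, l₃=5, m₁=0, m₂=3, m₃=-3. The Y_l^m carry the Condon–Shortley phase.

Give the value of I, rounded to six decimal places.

Checks pass: Σm=0; 10 even; l₃=5∈[5,5].
(2·0+1)(2·5+1)(2·5+1) = 121
Δ: 0! 0! 10! / 11! → 1/11
sum: t=0:+1/14400 = 1/14400
3j²(0 5 5; 0 0 0) = Δ·Π!·Σ² = 1/11  (sign -1)
sum: t=0:+1/80640 = 1/80640
3j²(0 5 5; 0 3 -3) = Δ·Π!·Σ² = 1/11  (sign +1)
combine: 4πI² = 121·1/11·1/11 = 1/1
take √, sign -1: I = -0.28209479

-0.282095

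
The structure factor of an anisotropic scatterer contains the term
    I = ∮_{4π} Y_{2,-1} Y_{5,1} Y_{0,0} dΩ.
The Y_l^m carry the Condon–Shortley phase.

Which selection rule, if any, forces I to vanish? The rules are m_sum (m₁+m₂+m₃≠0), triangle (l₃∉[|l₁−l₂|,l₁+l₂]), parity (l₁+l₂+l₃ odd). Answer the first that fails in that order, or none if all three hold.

Σmᵢ = 0  ✓
l₃∈[|l₁−l₂|,l₁+l₂]=[3,7], have l₃=0  ✗
Σlᵢ = 7 ⇒ odd

triangle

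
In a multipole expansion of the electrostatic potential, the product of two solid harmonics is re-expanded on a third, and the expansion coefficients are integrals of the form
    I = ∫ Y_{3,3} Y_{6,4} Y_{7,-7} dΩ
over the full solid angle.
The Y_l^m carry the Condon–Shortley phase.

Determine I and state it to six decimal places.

Checks pass: Σm=0; 16 even; l₃=7∈[3,9].
(2·3+1)(2·6+1)(2·7+1) = 1365
Δ: 2! 4! 10! / 17! → 1/2042040
sum: t=0:+1/207360 t=1:−1/57600 t=2:+1/207360 = -1/129600
3j²(3 6 7; 0 0 0) = Δ·Π!·Σ² = 168/12155  (sign +1)
sum: t=0:+1/174182400 = 1/174182400
3j²(3 6 7; 3 4 -7) = Δ·Π!·Σ² = 1/136  (sign +1)
combine: 4πI² = 1365·168/12155·1/136 = 441/3179
take √, sign +1: I = 0.10506767

0.105068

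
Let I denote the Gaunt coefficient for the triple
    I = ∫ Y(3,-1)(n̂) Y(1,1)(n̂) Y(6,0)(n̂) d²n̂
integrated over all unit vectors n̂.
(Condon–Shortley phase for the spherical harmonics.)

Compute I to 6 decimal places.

l₃=6 ∉ [2,4] — triangle fails ⇒ I = 0

0.000000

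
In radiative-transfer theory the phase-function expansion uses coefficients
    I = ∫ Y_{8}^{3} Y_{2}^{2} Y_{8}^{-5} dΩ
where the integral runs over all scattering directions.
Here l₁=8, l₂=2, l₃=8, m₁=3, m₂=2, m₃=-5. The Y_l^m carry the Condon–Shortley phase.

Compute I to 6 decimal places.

0.151411

Rules hold: Σm=0, L=18 even, 6≤8≤10.
N = 17·5·17 = 1445
Δ = 2!·14!·2!/19! = 1/348840
Racah Σ t=0..2: t=0:+1/116121600 t=1:−1/25401600 t=2:+1/116121600 = -1/45158400
⇒ 3j(8 2 8; 0 0 0)² = 24/1615, sgn -1
Racah Σ t=2..2: t=2:+1/958003200 = 1/958003200
⇒ 3j(8 2 8; 3 2 -5)² = 13/969, sgn -1
4πI² = N·(3j₀)²·(3jₘ)² = 104/361
I = +1·√(0.288089/4π) = 0.15141125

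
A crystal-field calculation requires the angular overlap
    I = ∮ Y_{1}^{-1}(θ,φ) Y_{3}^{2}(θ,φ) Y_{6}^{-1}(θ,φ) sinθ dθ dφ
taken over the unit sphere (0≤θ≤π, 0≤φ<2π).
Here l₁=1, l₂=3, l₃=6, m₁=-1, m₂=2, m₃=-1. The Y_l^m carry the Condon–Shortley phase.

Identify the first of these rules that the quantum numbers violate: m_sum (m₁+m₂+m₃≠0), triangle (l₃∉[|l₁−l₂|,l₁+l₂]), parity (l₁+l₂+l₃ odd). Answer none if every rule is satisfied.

triangle

azimuthal sum: -1 + 2 − 1 = 0  ✓
2 ≤ 6 ≤ 4 (triangle on l)  ✗
L = 1 + 3 + 6 = 10 (even)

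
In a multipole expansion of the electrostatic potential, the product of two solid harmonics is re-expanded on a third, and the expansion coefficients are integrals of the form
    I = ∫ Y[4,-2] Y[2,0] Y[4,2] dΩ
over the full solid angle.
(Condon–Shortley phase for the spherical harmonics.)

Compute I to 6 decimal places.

0.065536

Rules hold: Σm=0, L=10 even, 2≤4≤6.
N = 9·5·9 = 405
Δ = 2!·6!·2!/11! = 1/13860
Racah Σ t=0..2: t=0:+1/192 t=1:−1/36 t=2:+1/192 = -5/288
⇒ 3j(4 2 4; 0 0 0)² = 20/693, sgn -1
Racah Σ t=0..2: t=0:+1/2880 t=1:−1/120 t=2:+1/192 = -1/360
⇒ 3j(4 2 4; -2 0 2)² = 16/3465, sgn -1
4πI² = N·(3j₀)²·(3jₘ)² = 320/5929
I = +1·√(0.053972/4π) = 0.06553591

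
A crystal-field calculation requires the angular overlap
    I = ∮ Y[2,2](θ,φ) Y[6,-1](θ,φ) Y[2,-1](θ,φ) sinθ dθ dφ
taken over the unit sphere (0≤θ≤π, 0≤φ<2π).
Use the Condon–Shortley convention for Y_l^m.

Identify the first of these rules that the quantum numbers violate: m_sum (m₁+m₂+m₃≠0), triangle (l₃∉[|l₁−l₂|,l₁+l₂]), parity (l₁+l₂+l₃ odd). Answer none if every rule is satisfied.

triangle

m₁+m₂+m₃ = 2 − 1 − 1 = 0  ✓
triangle: |2−6|=4 ≤ l₃=2 ≤ 2+6=8  ✗
parity: l₁+l₂+l₃ = 10 is even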